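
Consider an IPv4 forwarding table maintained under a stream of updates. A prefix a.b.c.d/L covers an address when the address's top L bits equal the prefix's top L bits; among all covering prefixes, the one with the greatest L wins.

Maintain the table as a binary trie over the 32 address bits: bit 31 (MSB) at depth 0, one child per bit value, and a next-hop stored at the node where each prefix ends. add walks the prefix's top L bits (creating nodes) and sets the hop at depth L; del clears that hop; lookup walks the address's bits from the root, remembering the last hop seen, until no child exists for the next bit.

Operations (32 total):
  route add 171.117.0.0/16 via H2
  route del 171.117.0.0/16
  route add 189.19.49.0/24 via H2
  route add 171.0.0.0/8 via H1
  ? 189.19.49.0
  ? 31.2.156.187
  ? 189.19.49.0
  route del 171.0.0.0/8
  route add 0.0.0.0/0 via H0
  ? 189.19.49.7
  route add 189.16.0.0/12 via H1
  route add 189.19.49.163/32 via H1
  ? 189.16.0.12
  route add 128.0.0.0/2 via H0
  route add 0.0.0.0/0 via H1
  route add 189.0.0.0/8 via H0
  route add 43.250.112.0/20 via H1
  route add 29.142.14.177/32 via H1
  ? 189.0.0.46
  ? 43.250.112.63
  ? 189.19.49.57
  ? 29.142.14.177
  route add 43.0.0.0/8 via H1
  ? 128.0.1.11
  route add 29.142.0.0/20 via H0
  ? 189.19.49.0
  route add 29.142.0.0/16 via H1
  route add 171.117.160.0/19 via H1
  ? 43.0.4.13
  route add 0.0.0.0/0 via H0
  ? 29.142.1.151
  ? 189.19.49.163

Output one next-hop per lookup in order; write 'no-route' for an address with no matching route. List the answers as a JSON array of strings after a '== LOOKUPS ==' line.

Process each operation:
  + 171.117.0.0/16 (H2) depth=16
  del 171.117.0.0/16 (clear depth 16)
  + 189.19.49.0/24 (H2) depth=24
  + 171.0.0.0/8 (H1) depth=8
  lookup 189.19.49.0: bits 101111010001001100110001 walk d0:-→d1:-→d2:-→d3:-→d4:-→d5:-→d6:-→d7:-→d8:-→d9:-→d10:-→d11:-→d12:-→d13:-→d14:-→d15:-→d16:-→d17:-→d18:-→d19:-→d20:-→d21:-→d22:-→d23:-→d24:H2 -> H2
  lookup 31.2.156.187: bits ε walk d0:- -> no-route
  lookup 189.19.49.0: bits 101111010001001100110001 walk d0:-→d1:-→d2:-→d3:-→d4:-→d5:-→d6:-→d7:-→d8:-→d9:-→d10:-→d11:-→d12:-→d13:-→d14:-→d15:-→d16:-→d17:-→d18:-→d19:-→d20:-→d21:-→d22:-→d23:-→d24:H2 -> H2
  del 171.0.0.0/8 (clear depth 8)
  + 0.0.0.0/0 (H0) depth=0
  lookup 189.19.49.7: bits 101111010001001100110001 walk d0:H0→d1:-→d2:-→d3:-→d4:-→d5:-→d6:-→d7:-→d8:-→d9:-→d10:-→d11:-→d12:-→d13:-→d14:-→d15:-→d16:-→d17:-→d18:-→d19:-→d20:-→d21:-→d22:-→d23:-→d24:H2 -> H2
  + 189.16.0.0/12 (H1) depth=12
  + 189.19.49.163/32 (H1) depth=32
  lookup 189.16.0.12: bits 10111101000100 walk d0:H0→d1:-→d2:-→d3:-→d4:-→d5:-→d6:-→d7:-→d8:-→d9:-→d10:-→d11:-→d12:H1→d13:-→d14:- -> H1
  + 128.0.0.0/2 (H0) depth=2
  + 0.0.0.0/0 (H1) depth=0
  + 189.0.0.0/8 (H0) depth=8
  + 43.250.112.0/20 (H1) depth=20
  + 29.142.14.177/32 (H1) depth=32
  lookup 189.0.0.46: bits 10111101000 walk d0:H1→d1:-→d2:H0→d3:-→d4:-→d5:-→d6:-→d7:-→d8:H0→d9:-→d10:-→d11:- -> H0
  lookup 43.250.112.63: bits 00101011111110100111 walk d0:H1→d1:-→d2:-→d3:-→d4:-→d5:-→d6:-→d7:-→d8:-→d9:-→d10:-→d11:-→d12:-→d13:-→d14:-→d15:-→d16:-→d17:-→d18:-→d19:-→d20:H1 -> H1
  lookup 189.19.49.57: bits 101111010001001100110001 walk d0:H1→d1:-→d2:H0→d3:-→d4:-→d5:-→d6:-→d7:-→d8:H0→d9:-→d10:-→d11:-→d12:H1→d13:-→d14:-→d15:-→d16:-→d17:-→d18:-→d19:-→d20:-→d21:-→d22:-→d23:-→d24:H2 -> H2
  lookup 29.142.14.177: bits 00011101100011100000111010110001 walk d0:H1→d1:-→d2:-→d3:-→d4:-→d5:-→d6:-→d7:-→d8:-→d9:-→d10:-→d11:-→d12:-→d13:-→d14:-→d15:-→d16:-→d17:-→d18:-→d19:-→d20:-→d21:-→d22:-→d23:-→d24:-→d25:-→d26:-→d27:-→d28:-→d29:-→d30:-→d31:-→d32:H1 -> H1
  + 43.0.0.0/8 (H1) depth=8
  lookup 128.0.1.11: bits 10 walk d0:H1→d1:-→d2:H0 -> H0
  + 29.142.0.0/20 (H0) depth=20
  lookup 189.19.49.0: bits 101111010001001100110001 walk d0:H1→d1:-→d2:H0→d3:-→d4:-→d5:-→d6:-→d7:-→d8:H0→d9:-→d10:-→d11:-→d12:H1→d13:-→d14:-→d15:-→d16:-→d17:-→d18:-→d19:-→d20:-→d21:-→d22:-→d23:-→d24:H2 -> H2
  + 29.142.0.0/16 (H1) depth=16
  + 171.117.160.0/19 (H1) depth=19
  lookup 43.0.4.13: bits 00101011 walk d0:H1→d1:-→d2:-→d3:-→d4:-→d5:-→d6:-→d7:-→d8:H1 -> H1
  + 0.0.0.0/0 (H0) depth=0
  lookup 29.142.1.151: bits 00011101100011100000 walk d0:H0→d1:-→d2:-→d3:-→d4:-→d5:-→d6:-→d7:-→d8:-→d9:-→d10:-→d11:-→d12:-→d13:-→d14:-→d15:-→d16:H1→d17:-→d18:-→d19:-→d20:H0 -> H0
  lookup 189.19.49.163: bits 10111101000100110011000110100011 walk d0:H0→d1:-→d2:H0→d3:-→d4:-→d5:-→d6:-→d7:-→d8:H0→d9:-→d10:-→d11:-→d12:H1→d13:-→d14:-→d15:-→d16:-→d17:-→d18:-→d19:-→d20:-→d21:-→d22:-→d23:-→d24:H2→d25:-→d26:-→d27:-→d28:-→d29:-→d30:-→d31:-→d32:H1 -> H1

== LOOKUPS ==
["H2","no-route","H2","H2","H1","H0","H1","H2","H1","H0","H2","H1","H0","H1"]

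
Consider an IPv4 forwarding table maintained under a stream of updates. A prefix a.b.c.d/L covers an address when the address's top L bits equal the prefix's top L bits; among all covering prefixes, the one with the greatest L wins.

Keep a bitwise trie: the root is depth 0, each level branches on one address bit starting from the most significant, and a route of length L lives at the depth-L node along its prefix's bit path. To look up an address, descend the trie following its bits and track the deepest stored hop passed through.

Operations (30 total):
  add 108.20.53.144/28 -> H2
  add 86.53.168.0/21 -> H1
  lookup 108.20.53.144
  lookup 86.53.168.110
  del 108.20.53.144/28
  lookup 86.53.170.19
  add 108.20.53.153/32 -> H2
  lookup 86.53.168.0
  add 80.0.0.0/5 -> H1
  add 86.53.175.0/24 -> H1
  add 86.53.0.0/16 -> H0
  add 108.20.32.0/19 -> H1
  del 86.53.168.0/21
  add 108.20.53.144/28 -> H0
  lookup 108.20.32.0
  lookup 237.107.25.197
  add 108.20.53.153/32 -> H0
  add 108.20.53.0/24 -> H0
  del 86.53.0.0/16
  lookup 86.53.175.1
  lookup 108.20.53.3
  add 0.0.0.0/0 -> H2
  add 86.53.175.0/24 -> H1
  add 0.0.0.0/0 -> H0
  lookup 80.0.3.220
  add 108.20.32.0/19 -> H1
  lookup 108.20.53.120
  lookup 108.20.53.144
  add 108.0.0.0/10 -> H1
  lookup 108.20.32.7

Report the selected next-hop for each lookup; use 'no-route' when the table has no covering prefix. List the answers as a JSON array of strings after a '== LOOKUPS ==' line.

Apply in order:
  + 108.20.53.144/28 (H2) depth=28
  + 86.53.168.0/21 (H1) depth=21
  ? 108.20.53.144  path d0:-→d1:-→d2:-→d3:-→d4:-→d5:-→d6:-→d7:-→d8:-→d9:-→d10:-→d11:-→d12:-→d13:-→d14:-→d15:-→d16:-→d17:-→d18:-→d19:-→d20:-→d21:-→d22:-→d23:-→d24:-→d25:-→d26:-→d27:-→d28:H2  best=H2
  ? 86.53.168.110  path d0:-→d1:-→d2:-→d3:-→d4:-→d5:-→d6:-→d7:-→d8:-→d9:-→d10:-→d11:-→d12:-→d13:-→d14:-→d15:-→d16:-→d17:-→d18:-→d19:-→d20:-→d21:H1  best=H1
  del 108.20.53.144/28 (clear depth 28)
  ? 86.53.170.19  path d0:-→d1:-→d2:-→d3:-→d4:-→d5:-→d6:-→d7:-→d8:-→d9:-→d10:-→d11:-→d12:-→d13:-→d14:-→d15:-→d16:-→d17:-→d18:-→d19:-→d20:-→d21:H1  best=H1
  + 108.20.53.153/32 (H2) depth=32
  ? 86.53.168.0  path d0:-→d1:-→d2:-→d3:-→d4:-→d5:-→d6:-→d7:-→d8:-→d9:-→d10:-→d11:-→d12:-→d13:-→d14:-→d15:-→d16:-→d17:-→d18:-→d19:-→d20:-→d21:H1  best=H1
  + 80.0.0.0/5 (H1) depth=5
  + 86.53.175.0/24 (H1) depth=24
  + 86.53.0.0/16 (H0) depth=16
  + 108.20.32.0/19 (H1) depth=19
  del 86.53.168.0/21 (clear depth 21)
  + 108.20.53.144/28 (H0) depth=28
  ? 108.20.32.0  path d0:-→d1:-→d2:-→d3:-→d4:-→d5:-→d6:-→d7:-→d8:-→d9:-→d10:-→d11:-→d12:-→d13:-→d14:-→d15:-→d16:-→d17:-→d18:-→d19:H1  best=H1
  ? 237.107.25.197  path d0:-  best=no-route
  + 108.20.53.153/32 (H0) depth=32
  + 108.20.53.0/24 (H0) depth=24
  del 86.53.0.0/16 (clear depth 16)
  ? 86.53.175.1  path d0:-→d1:-→d2:-→d3:-→d4:-→d5:H1→d6:-→d7:-→d8:-→d9:-→d10:-→d11:-→d12:-→d13:-→d14:-→d15:-→d16:-→d17:-→d18:-→d19:-→d20:-→d21:-→d22:-→d23:-→d24:H1  best=H1
  ? 108.20.53.3  path d0:-→d1:-→d2:-→d3:-→d4:-→d5:-→d6:-→d7:-→d8:-→d9:-→d10:-→d11:-→d12:-→d13:-→d14:-→d15:-→d16:-→d17:-→d18:-→d19:H1→d20:-→d21:-→d22:-→d23:-→d24:H0  best=H0
  + 0.0.0.0/0 (H2) depth=0
  + 86.53.175.0/24 (H1) depth=24
  + 0.0.0.0/0 (H0) depth=0
  ? 80.0.3.220  path d0:H0→d1:-→d2:-→d3:-→d4:-→d5:H1  best=H1
  + 108.20.32.0/19 (H1) depth=19
  ? 108.20.53.120  path d0:H0→d1:-→d2:-→d3:-→d4:-→d5:-→d6:-→d7:-→d8:-→d9:-→d10:-→d11:-→d12:-→d13:-→d14:-→d15:-→d16:-→d17:-→d18:-→d19:H1→d20:-→d21:-→d22:-→d23:-→d24:H0  best=H0
  ? 108.20.53.144  path d0:H0→d1:-→d2:-→d3:-→d4:-→d5:-→d6:-→d7:-→d8:-→d9:-→d10:-→d11:-→d12:-→d13:-→d14:-→d15:-→d16:-→d17:-→d18:-→d19:H1→d20:-→d21:-→d22:-→d23:-→d24:H0→d25:-→d26:-→d27:-→d28:H0  best=H0
  + 108.0.0.0/10 (H1) depth=10
  ? 108.20.32.7  path d0:H0→d1:-→d2:-→d3:-→d4:-→d5:-→d6:-→d7:-→d8:-→d9:-→d10:H1→d11:-→d12:-→d13:-→d14:-→d15:-→d16:-→d17:-→d18:-→d19:H1  best=H1

== LOOKUPS ==
["H2","H1","H1","H1","H1","no-route","H1","H0","H1","H0","H0","H1"]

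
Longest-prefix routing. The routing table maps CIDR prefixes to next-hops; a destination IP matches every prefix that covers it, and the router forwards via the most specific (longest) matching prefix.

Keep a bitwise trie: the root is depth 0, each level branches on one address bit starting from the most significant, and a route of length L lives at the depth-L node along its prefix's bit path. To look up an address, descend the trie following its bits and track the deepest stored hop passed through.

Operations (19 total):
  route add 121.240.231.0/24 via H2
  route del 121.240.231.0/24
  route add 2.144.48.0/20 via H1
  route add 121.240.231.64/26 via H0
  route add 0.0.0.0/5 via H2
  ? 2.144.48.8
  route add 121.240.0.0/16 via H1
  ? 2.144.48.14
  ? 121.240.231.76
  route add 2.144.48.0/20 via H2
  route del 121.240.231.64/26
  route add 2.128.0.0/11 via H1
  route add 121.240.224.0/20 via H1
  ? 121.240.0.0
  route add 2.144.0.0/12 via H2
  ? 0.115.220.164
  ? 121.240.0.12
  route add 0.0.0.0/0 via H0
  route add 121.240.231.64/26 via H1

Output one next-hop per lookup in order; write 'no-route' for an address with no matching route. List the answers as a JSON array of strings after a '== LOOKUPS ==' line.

Process each operation:
  add 121.240.231.0/24 -> H2 at depth 24
  del 121.240.231.0/24 (clear depth 24)
  add 2.144.48.0/20 -> H1 at depth 20
  add 121.240.231.64/26 -> H0 at depth 26
  add 0.0.0.0/5 -> H2 at depth 5
  Q 2.144.48.8: descend 00000010100100000011 ; hops seen [H2,H1] ; pick H1
  add 121.240.0.0/16 -> H1 at depth 16
  Q 2.144.48.14: descend 00000010100100000011 ; hops seen [H2,H1] ; pick H1
  Q 121.240.231.76: descend 01111001111100001110011101 ; hops seen [H1,H0] ; pick H0
  add 2.144.48.0/20 -> H2 at depth 20
  del 121.240.231.64/26 (clear depth 26)
  add 2.128.0.0/11 -> H1 at depth 11
  add 121.240.224.0/20 -> H1 at depth 20
  Q 121.240.0.0: descend 0111100111110000 ; hops seen [H1] ; pick H1
  add 2.144.0.0/12 -> H2 at depth 12
  Q 0.115.220.164: descend 000000 ; hops seen [H2] ; pick H2
  Q 121.240.0.12: descend 0111100111110000 ; hops seen [H1] ; pick H1
  add 0.0.0.0/0 -> H0 at depth 0
  add 121.240.231.64/26 -> H1 at depth 26

== LOOKUPS ==
["H1","H1","H0","H1","H2","H1"]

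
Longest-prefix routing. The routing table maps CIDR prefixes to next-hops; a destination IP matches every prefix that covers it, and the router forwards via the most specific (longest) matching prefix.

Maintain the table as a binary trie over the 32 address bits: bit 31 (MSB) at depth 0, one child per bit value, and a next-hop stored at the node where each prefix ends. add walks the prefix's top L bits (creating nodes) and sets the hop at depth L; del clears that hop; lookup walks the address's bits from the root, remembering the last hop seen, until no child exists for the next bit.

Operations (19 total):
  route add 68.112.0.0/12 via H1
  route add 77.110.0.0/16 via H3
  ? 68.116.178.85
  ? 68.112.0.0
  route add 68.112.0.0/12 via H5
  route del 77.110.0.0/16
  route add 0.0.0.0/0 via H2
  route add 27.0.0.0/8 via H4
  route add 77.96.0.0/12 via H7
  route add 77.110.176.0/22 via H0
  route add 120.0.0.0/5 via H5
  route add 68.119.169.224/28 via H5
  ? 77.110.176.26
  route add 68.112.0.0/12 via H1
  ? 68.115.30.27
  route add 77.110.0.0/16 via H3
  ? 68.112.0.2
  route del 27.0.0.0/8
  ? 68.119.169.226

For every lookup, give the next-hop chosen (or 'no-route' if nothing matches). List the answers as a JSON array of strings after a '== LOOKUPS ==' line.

Process each operation:
  add 68.112.0.0/12 -> H1 at depth 12
  add 77.110.0.0/16 -> H3 at depth 16
  Q 68.116.178.85: descend 010001000111 ; hops seen [H1] ; pick H1
  Q 68.112.0.0: descend 010001000111 ; hops seen [H1] ; pick H1
  add 68.112.0.0/12 -> H5 at depth 12
  - 77.110.0.0/16 clear@16
  add 0.0.0.0/0 -> H2 at depth 0
  add 27.0.0.0/8 -> H4 at depth 8
  add 77.96.0.0/12 -> H7 at depth 12
  add 77.110.176.0/22 -> H0 at depth 22
  add 120.0.0.0/5 -> H5 at depth 5
  add 68.119.169.224/28 -> H5 at depth 28
  Q 77.110.176.26: descend 0100110101101110101100 ; hops seen [H2,H7,H0] ; pick H0
  add 68.112.0.0/12 -> H1 at depth 12
  Q 68.115.30.27: descend 0100010001110 ; hops seen [H2,H1] ; pick H1
  add 77.110.0.0/16 -> H3 at depth 16
  Q 68.112.0.2: descend 0100010001110 ; hops seen [H2,H1] ; pick H1
  - 27.0.0.0/8 clear@8
  Q 68.119.169.226: descend 0100010001110111101010011110 ; hops seen [H2,H1,H5] ; pick H5

== LOOKUPS ==
["H1","H1","H0","H1","H1","H5"]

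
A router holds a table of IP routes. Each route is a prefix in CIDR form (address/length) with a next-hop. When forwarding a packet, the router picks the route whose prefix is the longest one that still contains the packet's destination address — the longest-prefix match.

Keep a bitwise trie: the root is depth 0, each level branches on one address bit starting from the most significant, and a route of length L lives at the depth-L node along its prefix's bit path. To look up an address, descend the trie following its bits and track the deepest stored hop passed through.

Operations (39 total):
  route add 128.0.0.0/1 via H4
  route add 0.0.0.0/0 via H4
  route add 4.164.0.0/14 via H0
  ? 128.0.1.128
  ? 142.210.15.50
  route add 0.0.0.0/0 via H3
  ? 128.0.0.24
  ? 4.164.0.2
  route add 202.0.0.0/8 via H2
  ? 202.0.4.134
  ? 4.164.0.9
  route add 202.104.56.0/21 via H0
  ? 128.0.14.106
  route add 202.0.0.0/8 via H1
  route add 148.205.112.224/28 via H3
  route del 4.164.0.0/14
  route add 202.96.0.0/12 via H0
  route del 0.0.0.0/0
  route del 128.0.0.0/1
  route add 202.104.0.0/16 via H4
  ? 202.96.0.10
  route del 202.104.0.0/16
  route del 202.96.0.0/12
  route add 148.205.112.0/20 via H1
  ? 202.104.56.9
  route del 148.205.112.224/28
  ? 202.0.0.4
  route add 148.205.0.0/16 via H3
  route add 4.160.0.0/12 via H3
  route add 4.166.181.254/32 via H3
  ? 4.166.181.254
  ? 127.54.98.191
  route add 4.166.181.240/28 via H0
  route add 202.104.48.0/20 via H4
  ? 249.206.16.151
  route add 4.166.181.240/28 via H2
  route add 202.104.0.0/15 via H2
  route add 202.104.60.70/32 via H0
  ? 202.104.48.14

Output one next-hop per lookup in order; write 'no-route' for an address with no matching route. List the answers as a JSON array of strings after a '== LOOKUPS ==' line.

Trace:
  + 128.0.0.0/1 (H4) depth=1
  + 0.0.0.0/0 (H4) depth=0
  + 4.164.0.0/14 (H0) depth=14
  ? 128.0.1.128  path d0:H4→d1:H4  best=H4
  ? 142.210.15.50  path d0:H4→d1:H4  best=H4
  + 0.0.0.0/0 (H3) depth=0
  ? 128.0.0.24  path d0:H3→d1:H4  best=H4
  ? 4.164.0.2  path d0:H3→d1:-→d2:-→d3:-→d4:-→d5:-→d6:-→d7:-→d8:-→d9:-→d10:-→d11:-→d12:-→d13:-→d14:H0  best=H0
  + 202.0.0.0/8 (H2) depth=8
  ? 202.0.4.134  path d0:H3→d1:H4→d2:-→d3:-→d4:-→d5:-→d6:-→d7:-→d8:H2  best=H2
  ? 4.164.0.9  path d0:H3→d1:-→d2:-→d3:-→d4:-→d5:-→d6:-→d7:-→d8:-→d9:-→d10:-→d11:-→d12:-→d13:-→d14:H0  best=H0
  + 202.104.56.0/21 (H0) depth=21
  ? 128.0.14.106  path d0:H3→d1:H4  best=H4
  + 202.0.0.0/8 (H1) depth=8
  + 148.205.112.224/28 (H3) depth=28
  - 4.164.0.0/14 clear@14
  + 202.96.0.0/12 (H0) depth=12
  - 0.0.0.0/0 clear@0
  - 128.0.0.0/1 clear@1
  + 202.104.0.0/16 (H4) depth=16
  ? 202.96.0.10  path d0:-→d1:-→d2:-→d3:-→d4:-→d5:-→d6:-→d7:-→d8:H1→d9:-→d10:-→d11:-→d12:H0  best=H0
  - 202.104.0.0/16 clear@16
  - 202.96.0.0/12 clear@12
  + 148.205.112.0/20 (H1) depth=20
  ? 202.104.56.9  path d0:-→d1:-→d2:-→d3:-→d4:-→d5:-→d6:-→d7:-→d8:H1→d9:-→d10:-→d11:-→d12:-→d13:-→d14:-→d15:-→d16:-→d17:-→d18:-→d19:-→d20:-→d21:H0  best=H0
  - 148.205.112.224/28 clear@28
  ? 202.0.0.4  path d0:-→d1:-→d2:-→d3:-→d4:-→d5:-→d6:-→d7:-→d8:H1→d9:-  best=H1
  + 148.205.0.0/16 (H3) depth=16
  + 4.160.0.0/12 (H3) depth=12
  + 4.166.181.254/32 (H3) depth=32
  ? 4.166.181.254  path d0:-→d1:-→d2:-→d3:-→d4:-→d5:-→d6:-→d7:-→d8:-→d9:-→d10:-→d11:-→d12:H3→d13:-→d14:-→d15:-→d16:-→d17:-→d18:-→d19:-→d20:-→d21:-→d22:-→d23:-→d24:-→d25:-→d26:-→d27:-→d28:-→d29:-→d30:-→d31:-→d32:H3  best=H3
  ? 127.54.98.191  path d0:-→d1:-  best=no-route
  + 4.166.181.240/28 (H0) depth=28
  + 202.104.48.0/20 (H4) depth=20
  ? 249.206.16.151  path d0:-→d1:-→d2:-  best=no-route
  + 4.166.181.240/28 (H2) depth=28
  + 202.104.0.0/15 (H2) depth=15
  + 202.104.60.70/32 (H0) depth=32
  ? 202.104.48.14  path d0:-→d1:-→d2:-→d3:-→d4:-→d5:-→d6:-→d7:-→d8:H1→d9:-→d10:-→d11:-→d12:-→d13:-→d14:-→d15:H2→d16:-→d17:-→d18:-→d19:-→d20:H4  best=H4

== LOOKUPS ==
["H4","H4","H4","H0","H2","H0","H4","H0","H0","H1","H3","no-route","no-route","H4"]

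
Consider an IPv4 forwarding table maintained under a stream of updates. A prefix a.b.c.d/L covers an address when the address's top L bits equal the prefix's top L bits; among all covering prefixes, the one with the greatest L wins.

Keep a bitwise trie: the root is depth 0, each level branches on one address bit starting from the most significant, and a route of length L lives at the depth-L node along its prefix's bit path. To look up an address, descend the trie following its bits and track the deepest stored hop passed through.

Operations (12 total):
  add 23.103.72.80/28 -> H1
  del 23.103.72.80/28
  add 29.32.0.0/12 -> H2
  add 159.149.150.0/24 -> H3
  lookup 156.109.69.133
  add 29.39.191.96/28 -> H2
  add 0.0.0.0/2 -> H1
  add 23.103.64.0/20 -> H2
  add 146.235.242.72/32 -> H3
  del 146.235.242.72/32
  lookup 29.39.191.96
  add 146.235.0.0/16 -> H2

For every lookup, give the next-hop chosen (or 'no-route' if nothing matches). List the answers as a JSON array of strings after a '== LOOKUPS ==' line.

Process each operation:
  add 23.103.72.80/28 -> H1 at depth 28
  - 23.103.72.80/28 clear@28
  add 29.32.0.0/12 -> H2 at depth 12
  add 159.149.150.0/24 -> H3 at depth 24
  Q 156.109.69.133: descend 100111 ; hops seen [∅] ; pick no-route
  add 29.39.191.96/28 -> H2 at depth 28
  add 0.0.0.0/2 -> H1 at depth 2
  add 23.103.64.0/20 -> H2 at depth 20
  add 146.235.242.72/32 -> H3 at depth 32
  - 146.235.242.72/32 clear@32
  Q 29.39.191.96: descend 0001110100100111101111110110 ; hops seen [H1,H2,H2] ; pick H2
  add 146.235.0.0/16 -> H2 at depth 16

== LOOKUPS ==
["no-route","H2"]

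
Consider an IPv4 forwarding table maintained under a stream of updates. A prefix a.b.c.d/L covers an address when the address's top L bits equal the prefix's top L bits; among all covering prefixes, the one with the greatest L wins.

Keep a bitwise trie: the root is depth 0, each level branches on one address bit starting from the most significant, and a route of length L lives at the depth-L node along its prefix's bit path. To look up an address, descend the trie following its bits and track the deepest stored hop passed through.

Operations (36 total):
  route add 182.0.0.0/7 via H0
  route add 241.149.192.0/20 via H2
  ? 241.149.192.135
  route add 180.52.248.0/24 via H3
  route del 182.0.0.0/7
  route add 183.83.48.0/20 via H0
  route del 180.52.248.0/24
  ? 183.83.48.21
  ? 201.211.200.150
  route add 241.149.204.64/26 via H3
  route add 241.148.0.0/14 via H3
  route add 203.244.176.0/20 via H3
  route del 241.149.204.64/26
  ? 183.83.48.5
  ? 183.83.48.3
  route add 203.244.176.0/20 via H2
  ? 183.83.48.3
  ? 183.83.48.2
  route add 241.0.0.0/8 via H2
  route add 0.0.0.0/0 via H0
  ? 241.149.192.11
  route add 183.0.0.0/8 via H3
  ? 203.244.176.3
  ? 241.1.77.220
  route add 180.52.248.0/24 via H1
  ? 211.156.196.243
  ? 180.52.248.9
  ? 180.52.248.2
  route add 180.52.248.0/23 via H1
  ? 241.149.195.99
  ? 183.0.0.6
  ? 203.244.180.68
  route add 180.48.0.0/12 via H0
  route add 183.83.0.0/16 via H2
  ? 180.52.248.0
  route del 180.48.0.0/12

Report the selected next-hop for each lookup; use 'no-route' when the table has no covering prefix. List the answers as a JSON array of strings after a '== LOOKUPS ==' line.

Trace:
  + 182.0.0.0/7 (H0) depth=7
  + 241.149.192.0/20 (H2) depth=20
  lookup 241.149.192.135: bits 11110001100101011100 walk d0:-→d1:-→d2:-→d3:-→d4:-→d5:-→d6:-→d7:-→d8:-→d9:-→d10:-→d11:-→d12:-→d13:-→d14:-→d15:-→d16:-→d17:-→d18:-→d19:-→d20:H2 -> H2
  + 180.52.248.0/24 (H3) depth=24
  - 182.0.0.0/7 clear@7
  + 183.83.48.0/20 (H0) depth=20
  - 180.52.248.0/24 clear@24
  lookup 183.83.48.21: bits 10110111010100110011 walk d0:-→d1:-→d2:-→d3:-→d4:-→d5:-→d6:-→d7:-→d8:-→d9:-→d10:-→d11:-→d12:-→d13:-→d14:-→d15:-→d16:-→d17:-→d18:-→d19:-→d20:H0 -> H0
  lookup 201.211.200.150: bits 11 walk d0:-→d1:-→d2:- -> no-route
  + 241.149.204.64/26 (H3) depth=26
  + 241.148.0.0/14 (H3) depth=14
  + 203.244.176.0/20 (H3) depth=20
  - 241.149.204.64/26 clear@26
  lookup 183.83.48.5: bits 10110111010100110011 walk d0:-→d1:-→d2:-→d3:-→d4:-→d5:-→d6:-→d7:-→d8:-→d9:-→d10:-→d11:-→d12:-→d13:-→d14:-→d15:-→d16:-→d17:-→d18:-→d19:-→d20:H0 -> H0
  lookup 183.83.48.3: bits 10110111010100110011 walk d0:-→d1:-→d2:-→d3:-→d4:-→d5:-→d6:-→d7:-→d8:-→d9:-→d10:-→d11:-→d12:-→d13:-→d14:-→d15:-→d16:-→d17:-→d18:-→d19:-→d20:H0 -> H0
  + 203.244.176.0/20 (H2) depth=20
  lookup 183.83.48.3: bits 10110111010100110011 walk d0:-→d1:-→d2:-→d3:-→d4:-→d5:-→d6:-→d7:-→d8:-→d9:-→d10:-→d11:-→d12:-→d13:-→d14:-→d15:-→d16:-→d17:-→d18:-→d19:-→d20:H0 -> H0
  lookup 183.83.48.2: bits 10110111010100110011 walk d0:-→d1:-→d2:-→d3:-→d4:-→d5:-→d6:-→d7:-→d8:-→d9:-→d10:-→d11:-→d12:-→d13:-→d14:-→d15:-→d16:-→d17:-→d18:-→d19:-→d20:H0 -> H0
  + 241.0.0.0/8 (H2) depth=8
  + 0.0.0.0/0 (H0) depth=0
  lookup 241.149.192.11: bits 11110001100101011100 walk d0:H0→d1:-→d2:-→d3:-→d4:-→d5:-→d6:-→d7:-→d8:H2→d9:-→d10:-→d11:-→d12:-→d13:-→d14:H3→d15:-→d16:-→d17:-→d18:-→d19:-→d20:H2 -> H2
  + 183.0.0.0/8 (H3) depth=8
  lookup 203.244.176.3: bits 11001011111101001011 walk d0:H0→d1:-→d2:-→d3:-→d4:-→d5:-→d6:-→d7:-→d8:-→d9:-→d10:-→d11:-→d12:-→d13:-→d14:-→d15:-→d16:-→d17:-→d18:-→d19:-→d20:H2 -> H2
  lookup 241.1.77.220: bits 11110001 walk d0:H0→d1:-→d2:-→d3:-→d4:-→d5:-→d6:-→d7:-→d8:H2 -> H2
  + 180.52.248.0/24 (H1) depth=24
  lookup 211.156.196.243: bits 110 walk d0:H0→d1:-→d2:-→d3:- -> H0
  lookup 180.52.248.9: bits 101101000011010011111000 walk d0:H0→d1:-→d2:-→d3:-→d4:-→d5:-→d6:-→d7:-→d8:-→d9:-→d10:-→d11:-→d12:-→d13:-→d14:-→d15:-→d16:-→d17:-→d18:-→d19:-→d20:-→d21:-→d22:-→d23:-→d24:H1 -> H1
  lookup 180.52.248.2: bits 101101000011010011111000 walk d0:H0→d1:-→d2:-→d3:-→d4:-→d5:-→d6:-→d7:-→d8:-→d9:-→d10:-→d11:-→d12:-→d13:-→d14:-→d15:-→d16:-→d17:-→d18:-→d19:-→d20:-→d21:-→d22:-→d23:-→d24:H1 -> H1
  + 180.52.248.0/23 (H1) depth=23
  lookup 241.149.195.99: bits 11110001100101011100 walk d0:H0→d1:-→d2:-→d3:-→d4:-→d5:-→d6:-→d7:-→d8:H2→d9:-→d10:-→d11:-→d12:-→d13:-→d14:H3→d15:-→d16:-→d17:-→d18:-→d19:-→d20:H2 -> H2
  lookup 183.0.0.6: bits 101101110 walk d0:H0→d1:-→d2:-→d3:-→d4:-→d5:-→d6:-→d7:-→d8:H3→d9:- -> H3
  lookup 203.244.180.68: bits 11001011111101001011 walk d0:H0→d1:-→d2:-→d3:-→d4:-→d5:-→d6:-→d7:-→d8:-→d9:-→d10:-→d11:-→d12:-→d13:-→d14:-→d15:-→d16:-→d17:-→d18:-→d19:-→d20:H2 -> H2
  + 180.48.0.0/12 (H0) depth=12
  + 183.83.0.0/16 (H2) depth=16
  lookup 180.52.248.0: bits 101101000011010011111000 walk d0:H0→d1:-→d2:-→d3:-→d4:-→d5:-→d6:-→d7:-→d8:-→d9:-→d10:-→d11:-→d12:H0→d13:-→d14:-→d15:-→d16:-→d17:-→d18:-→d19:-→d20:-→d21:-→d22:-→d23:H1→d24:H1 -> H1
  - 180.48.0.0/12 clear@12

== LOOKUPS ==
["H2","H0","no-route","H0","H0","H0","H0","H2","H2","H2","H0","H1","H1","H2","H3","H2","H1"]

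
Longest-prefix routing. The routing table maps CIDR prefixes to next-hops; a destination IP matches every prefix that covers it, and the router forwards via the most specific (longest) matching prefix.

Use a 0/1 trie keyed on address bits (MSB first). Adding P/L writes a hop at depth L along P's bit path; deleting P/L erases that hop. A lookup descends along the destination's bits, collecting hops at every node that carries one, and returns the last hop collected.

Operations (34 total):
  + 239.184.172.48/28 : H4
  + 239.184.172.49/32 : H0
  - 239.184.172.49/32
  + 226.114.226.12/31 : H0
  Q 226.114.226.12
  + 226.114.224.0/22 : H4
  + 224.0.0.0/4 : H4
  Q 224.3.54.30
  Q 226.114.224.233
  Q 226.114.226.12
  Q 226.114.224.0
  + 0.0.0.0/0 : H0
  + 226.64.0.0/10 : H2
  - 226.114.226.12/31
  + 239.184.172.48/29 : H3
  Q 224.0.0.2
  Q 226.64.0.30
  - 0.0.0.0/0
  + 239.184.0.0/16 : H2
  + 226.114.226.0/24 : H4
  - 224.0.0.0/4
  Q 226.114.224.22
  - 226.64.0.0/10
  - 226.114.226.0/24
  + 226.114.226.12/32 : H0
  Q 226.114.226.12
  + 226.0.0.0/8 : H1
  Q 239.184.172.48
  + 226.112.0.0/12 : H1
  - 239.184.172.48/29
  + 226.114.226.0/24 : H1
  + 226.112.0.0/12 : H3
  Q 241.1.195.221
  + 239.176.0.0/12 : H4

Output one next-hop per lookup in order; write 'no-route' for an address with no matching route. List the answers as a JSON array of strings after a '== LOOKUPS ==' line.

Trace:
  add 239.184.172.48/28 -> H4 at depth 28
  add 239.184.172.49/32 -> H0 at depth 32
  - 239.184.172.49/32 clear@32
  add 226.114.226.12/31 -> H0 at depth 31
  Q 226.114.226.12: descend 1110001001110010111000100000110 ; hops seen [H0] ; pick H0
  add 226.114.224.0/22 -> H4 at depth 22
  add 224.0.0.0/4 -> H4 at depth 4
  Q 224.3.54.30: descend 111000 ; hops seen [H4] ; pick H4
  Q 226.114.224.233: descend 1110001001110010111000 ; hops seen [H4,H4] ; pick H4
  Q 226.114.226.12: descend 1110001001110010111000100000110 ; hops seen [H4,H4,H0] ; pick H0
  Q 226.114.224.0: descend 1110001001110010111000 ; hops seen [H4,H4] ; pick H4
  add 0.0.0.0/0 -> H0 at depth 0
  add 226.64.0.0/10 -> H2 at depth 10
  - 226.114.226.12/31 clear@31
  add 239.184.172.48/29 -> H3 at depth 29
  Q 224.0.0.2: descend 111000 ; hops seen [H0,H4] ; pick H4
  Q 226.64.0.30: descend 1110001001 ; hops seen [H0,H4,H2] ; pick H2
  - 0.0.0.0/0 clear@0
  add 239.184.0.0/16 -> H2 at depth 16
  add 226.114.226.0/24 -> H4 at depth 24
  - 224.0.0.0/4 clear@4
  Q 226.114.224.22: descend 1110001001110010111000 ; hops seen [H2,H4] ; pick H4
  - 226.64.0.0/10 clear@10
  - 226.114.226.0/24 clear@24
  add 226.114.226.12/32 -> H0 at depth 32
  Q 226.114.226.12: descend 11100010011100101110001000001100 ; hops seen [H4,H0] ; pick H0
  add 226.0.0.0/8 -> H1 at depth 8
  Q 239.184.172.48: descend 1110111110111000101011000011000 ; hops seen [H2,H4,H3] ; pick H3
  add 226.112.0.0/12 -> H1 at depth 12
  - 239.184.172.48/29 clear@29
  add 226.114.226.0/24 -> H1 at depth 24
  add 226.112.0.0/12 -> H3 at depth 12
  Q 241.1.195.221: descend 111 ; hops seen [∅] ; pick no-route
  add 239.176.0.0/12 -> H4 at depth 12

== LOOKUPS ==
["H0","H4","H4","H0","H4","H4","H2","H4","H0","H3","no-route"]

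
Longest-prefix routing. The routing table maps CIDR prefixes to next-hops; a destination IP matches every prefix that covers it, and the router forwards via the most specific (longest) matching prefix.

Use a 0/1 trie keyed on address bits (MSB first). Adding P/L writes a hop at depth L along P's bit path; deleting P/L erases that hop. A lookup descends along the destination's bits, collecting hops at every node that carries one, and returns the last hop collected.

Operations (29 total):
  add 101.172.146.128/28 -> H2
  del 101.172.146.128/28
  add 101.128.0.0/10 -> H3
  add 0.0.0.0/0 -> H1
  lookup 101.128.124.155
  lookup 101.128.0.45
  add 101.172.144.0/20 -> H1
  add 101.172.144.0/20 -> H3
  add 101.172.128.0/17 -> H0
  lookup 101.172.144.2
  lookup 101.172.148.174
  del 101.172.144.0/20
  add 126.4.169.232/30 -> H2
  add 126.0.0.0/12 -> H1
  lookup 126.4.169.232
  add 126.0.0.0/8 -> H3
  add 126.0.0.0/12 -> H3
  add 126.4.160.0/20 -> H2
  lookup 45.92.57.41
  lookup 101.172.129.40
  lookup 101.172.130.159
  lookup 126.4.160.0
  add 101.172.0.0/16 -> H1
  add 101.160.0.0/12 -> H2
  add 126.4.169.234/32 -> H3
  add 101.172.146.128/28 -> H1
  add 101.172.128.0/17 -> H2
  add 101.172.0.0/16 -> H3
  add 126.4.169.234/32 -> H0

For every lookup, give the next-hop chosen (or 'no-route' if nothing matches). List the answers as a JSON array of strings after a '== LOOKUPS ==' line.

Trace:
  add 101.172.146.128/28 -> H2 at depth 28
  del 101.172.146.128/28 (clear depth 28)
  add 101.128.0.0/10 -> H3 at depth 10
  add 0.0.0.0/0 -> H1 at depth 0
  ? 101.128.124.155  path d0:H1→d1:-→d2:-→d3:-→d4:-→d5:-→d6:-→d7:-→d8:-→d9:-→d10:H3  best=H3
  ? 101.128.0.45  path d0:H1→d1:-→d2:-→d3:-→d4:-→d5:-→d6:-→d7:-→d8:-→d9:-→d10:H3  best=H3
  add 101.172.144.0/20 -> H1 at depth 20
  add 101.172.144.0/20 -> H3 at depth 20
  add 101.172.128.0/17 -> H0 at depth 17
  ? 101.172.144.2  path d0:H1→d1:-→d2:-→d3:-→d4:-→d5:-→d6:-→d7:-→d8:-→d9:-→d10:H3→d11:-→d12:-→d13:-→d14:-→d15:-→d16:-→d17:H0→d18:-→d19:-→d20:H3→d21:-→d22:-  best=H3
  ? 101.172.148.174  path d0:H1→d1:-→d2:-→d3:-→d4:-→d5:-→d6:-→d7:-→d8:-→d9:-→d10:H3→d11:-→d12:-→d13:-→d14:-→d15:-→d16:-→d17:H0→d18:-→d19:-→d20:H3→d21:-  best=H3
  del 101.172.144.0/20 (clear depth 20)
  add 126.4.169.232/30 -> H2 at depth 30
  add 126.0.0.0/12 -> H1 at depth 12
  ? 126.4.169.232  path d0:H1→d1:-→d2:-→d3:-→d4:-→d5:-→d6:-→d7:-→d8:-→d9:-→d10:-→d11:-→d12:H1→d13:-→d14:-→d15:-→d16:-→d17:-→d18:-→d19:-→d20:-→d21:-→d22:-→d23:-→d24:-→d25:-→d26:-→d27:-→d28:-→d29:-→d30:H2  best=H2
  add 126.0.0.0/8 -> H3 at depth 8
  add 126.0.0.0/12 -> H3 at depth 12
  add 126.4.160.0/20 -> H2 at depth 20
  ? 45.92.57.41  path d0:H1→d1:-  best=H1
  ? 101.172.129.40  path d0:H1→d1:-→d2:-→d3:-→d4:-→d5:-→d6:-→d7:-→d8:-→d9:-→d10:H3→d11:-→d12:-→d13:-→d14:-→d15:-→d16:-→d17:H0→d18:-→d19:-  best=H0
  ? 101.172.130.159  path d0:H1→d1:-→d2:-→d3:-→d4:-→d5:-→d6:-→d7:-→d8:-→d9:-→d10:H3→d11:-→d12:-→d13:-→d14:-→d15:-→d16:-→d17:H0→d18:-→d19:-  best=H0
  ? 126.4.160.0  path d0:H1→d1:-→d2:-→d3:-→d4:-→d5:-→d6:-→d7:-→d8:H3→d9:-→d10:-→d11:-→d12:H3→d13:-→d14:-→d15:-→d16:-→d17:-→d18:-→d19:-→d20:H2  best=H2
  add 101.172.0.0/16 -> H1 at depth 16
  add 101.160.0.0/12 -> H2 at depth 12
  add 126.4.169.234/32 -> H3 at depth 32
  add 101.172.146.128/28 -> H1 at depth 28
  add 101.172.128.0/17 -> H2 at depth 17
  add 101.172.0.0/16 -> H3 at depth 16
  add 126.4.169.234/32 -> H0 at depth 32

== LOOKUPS ==
["H3","H3","H3","H3","H2","H1","H0","H0","H2"]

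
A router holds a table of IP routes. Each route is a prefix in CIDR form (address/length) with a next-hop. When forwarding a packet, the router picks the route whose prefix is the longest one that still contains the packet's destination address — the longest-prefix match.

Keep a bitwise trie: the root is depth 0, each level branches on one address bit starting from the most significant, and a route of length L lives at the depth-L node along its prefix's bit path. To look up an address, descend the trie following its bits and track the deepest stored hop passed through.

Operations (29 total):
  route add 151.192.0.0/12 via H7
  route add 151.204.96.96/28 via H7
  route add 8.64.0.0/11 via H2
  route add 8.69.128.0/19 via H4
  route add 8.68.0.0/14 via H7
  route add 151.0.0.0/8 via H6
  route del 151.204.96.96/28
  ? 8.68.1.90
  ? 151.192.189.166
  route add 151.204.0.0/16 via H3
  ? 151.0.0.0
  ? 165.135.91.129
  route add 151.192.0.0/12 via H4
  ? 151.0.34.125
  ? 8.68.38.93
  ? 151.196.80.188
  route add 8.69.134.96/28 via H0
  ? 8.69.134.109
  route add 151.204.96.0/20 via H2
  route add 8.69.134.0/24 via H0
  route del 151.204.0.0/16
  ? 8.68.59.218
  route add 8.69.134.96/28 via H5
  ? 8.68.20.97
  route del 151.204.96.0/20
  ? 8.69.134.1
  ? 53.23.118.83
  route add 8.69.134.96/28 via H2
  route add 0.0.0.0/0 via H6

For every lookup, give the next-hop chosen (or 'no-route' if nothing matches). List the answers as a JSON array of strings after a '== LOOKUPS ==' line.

Process each operation:
  + 151.192.0.0/12 (H7) depth=12
  + 151.204.96.96/28 (H7) depth=28
  + 8.64.0.0/11 (H2) depth=11
  + 8.69.128.0/19 (H4) depth=19
  + 8.68.0.0/14 (H7) depth=14
  + 151.0.0.0/8 (H6) depth=8
  del 151.204.96.96/28 (clear depth 28)
  Q 8.68.1.90: descend 000010000100010 ; hops seen [H2,H7] ; pick H7
  Q 151.192.189.166: descend 100101111100 ; hops seen [H6,H7] ; pick H7
  + 151.204.0.0/16 (H3) depth=16
  Q 151.0.0.0: descend 10010111 ; hops seen [H6] ; pick H6
  Q 165.135.91.129: descend 10 ; hops seen [∅] ; pick no-route
  + 151.192.0.0/12 (H4) depth=12
  Q 151.0.34.125: descend 10010111 ; hops seen [H6] ; pick H6
  Q 8.68.38.93: descend 000010000100010 ; hops seen [H2,H7] ; pick H7
  Q 151.196.80.188: descend 100101111100 ; hops seen [H6,H4] ; pick H4
  + 8.69.134.96/28 (H0) depth=28
  Q 8.69.134.109: descend 0000100001000101100001100110 ; hops seen [H2,H7,H4,H0] ; pick H0
  + 151.204.96.0/20 (H2) depth=20
  + 8.69.134.0/24 (H0) depth=24
  del 151.204.0.0/16 (clear depth 16)
  Q 8.68.59.218: descend 000010000100010 ; hops seen [H2,H7] ; pick H7
  + 8.69.134.96/28 (H5) depth=28
  Q 8.68.20.97: descend 000010000100010 ; hops seen [H2,H7] ; pick H7
  del 151.204.96.0/20 (clear depth 20)
  Q 8.69.134.1: descend 0000100001000101100001100 ; hops seen [H2,H7,H4,H0] ; pick H0
  Q 53.23.118.83: descend 00 ; hops seen [∅] ; pick no-route
  + 8.69.134.96/28 (H2) depth=28
  + 0.0.0.0/0 (H6) depth=0

== LOOKUPS ==
["H7","H7","H6","no-route","H6","H7","H4","H0","H7","H7","H0","no-route"]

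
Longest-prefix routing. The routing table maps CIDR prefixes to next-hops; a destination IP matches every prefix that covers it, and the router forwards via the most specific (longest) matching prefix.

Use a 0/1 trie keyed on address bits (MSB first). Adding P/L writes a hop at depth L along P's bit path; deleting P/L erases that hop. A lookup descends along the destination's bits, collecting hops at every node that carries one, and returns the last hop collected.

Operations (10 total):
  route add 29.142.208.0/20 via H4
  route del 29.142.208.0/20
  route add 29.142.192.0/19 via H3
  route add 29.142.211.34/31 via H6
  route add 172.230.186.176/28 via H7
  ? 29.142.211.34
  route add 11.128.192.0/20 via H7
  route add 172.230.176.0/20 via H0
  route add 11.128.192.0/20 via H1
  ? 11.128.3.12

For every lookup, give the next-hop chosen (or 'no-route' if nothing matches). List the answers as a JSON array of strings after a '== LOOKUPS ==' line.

Process each operation:
  + 29.142.208.0/20 (H4) depth=20
  - 29.142.208.0/20 clear@20
  + 29.142.192.0/19 (H3) depth=19
  + 29.142.211.34/31 (H6) depth=31
  + 172.230.186.176/28 (H7) depth=28
  Q 29.142.211.34: descend 0001110110001110110100110010001 ; hops seen [H3,H6] ; pick H6
  + 11.128.192.0/20 (H7) depth=20
  + 172.230.176.0/20 (H0) depth=20
  + 11.128.192.0/20 (H1) depth=20
  Q 11.128.3.12: descend 0000101110000000 ; hops seen [∅] ; pick no-route

== LOOKUPS ==
["H6","no-route"]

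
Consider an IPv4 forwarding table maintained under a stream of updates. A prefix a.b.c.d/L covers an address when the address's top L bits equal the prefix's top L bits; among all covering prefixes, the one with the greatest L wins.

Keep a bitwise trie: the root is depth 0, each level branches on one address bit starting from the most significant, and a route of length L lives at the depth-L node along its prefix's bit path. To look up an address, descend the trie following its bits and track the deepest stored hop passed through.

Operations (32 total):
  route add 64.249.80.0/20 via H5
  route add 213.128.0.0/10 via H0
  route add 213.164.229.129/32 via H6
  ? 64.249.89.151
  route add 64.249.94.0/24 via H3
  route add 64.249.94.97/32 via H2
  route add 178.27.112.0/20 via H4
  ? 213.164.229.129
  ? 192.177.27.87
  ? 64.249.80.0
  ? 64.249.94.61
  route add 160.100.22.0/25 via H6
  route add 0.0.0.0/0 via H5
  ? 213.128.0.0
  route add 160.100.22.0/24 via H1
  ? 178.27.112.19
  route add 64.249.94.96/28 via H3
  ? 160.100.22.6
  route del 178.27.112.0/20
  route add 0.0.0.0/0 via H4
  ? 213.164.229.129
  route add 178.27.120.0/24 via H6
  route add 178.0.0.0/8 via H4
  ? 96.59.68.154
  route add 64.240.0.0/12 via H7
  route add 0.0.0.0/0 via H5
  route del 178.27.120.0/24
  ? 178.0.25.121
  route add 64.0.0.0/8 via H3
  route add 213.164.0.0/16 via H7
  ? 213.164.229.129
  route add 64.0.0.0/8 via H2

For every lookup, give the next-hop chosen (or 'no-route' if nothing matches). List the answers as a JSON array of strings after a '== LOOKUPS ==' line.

Apply in order:
  + 64.249.80.0/20 (H5) depth=20
  + 213.128.0.0/10 (H0) depth=10
  + 213.164.229.129/32 (H6) depth=32
  ? 64.249.89.151  path d0:-→d1:-→d2:-→d3:-→d4:-→d5:-→d6:-→d7:-→d8:-→d9:-→d10:-→d11:-→d12:-→d13:-→d14:-→d15:-→d16:-→d17:-→d18:-→d19:-→d20:H5  best=H5
  + 64.249.94.0/24 (H3) depth=24
  + 64.249.94.97/32 (H2) depth=32
  + 178.27.112.0/20 (H4) depth=20
  ? 213.164.229.129  path d0:-→d1:-→d2:-→d3:-→d4:-→d5:-→d6:-→d7:-→d8:-→d9:-→d10:H0→d11:-→d12:-→d13:-→d14:-→d15:-→d16:-→d17:-→d18:-→d19:-→d20:-→d21:-→d22:-→d23:-→d24:-→d25:-→d26:-→d27:-→d28:-→d29:-→d30:-→d31:-→d32:H6  best=H6
  ? 192.177.27.87  path d0:-→d1:-→d2:-→d3:-  best=no-route
  ? 64.249.80.0  path d0:-→d1:-→d2:-→d3:-→d4:-→d5:-→d6:-→d7:-→d8:-→d9:-→d10:-→d11:-→d12:-→d13:-→d14:-→d15:-→d16:-→d17:-→d18:-→d19:-→d20:H5  best=H5
  ? 64.249.94.61  path d0:-→d1:-→d2:-→d3:-→d4:-→d5:-→d6:-→d7:-→d8:-→d9:-→d10:-→d11:-→d12:-→d13:-→d14:-→d15:-→d16:-→d17:-→d18:-→d19:-→d20:H5→d21:-→d22:-→d23:-→d24:H3→d25:-  best=H3
  + 160.100.22.0/25 (H6) depth=25
  + 0.0.0.0/0 (H5) depth=0
  ? 213.128.0.0  path d0:H5→d1:-→d2:-→d3:-→d4:-→d5:-→d6:-→d7:-→d8:-→d9:-→d10:H0  best=H0
  + 160.100.22.0/24 (H1) depth=24
  ? 178.27.112.19  path d0:H5→d1:-→d2:-→d3:-→d4:-→d5:-→d6:-→d7:-→d8:-→d9:-→d10:-→d11:-→d12:-→d13:-→d14:-→d15:-→d16:-→d17:-→d18:-→d19:-→d20:H4  best=H4
  + 64.249.94.96/28 (H3) depth=28
  ? 160.100.22.6  path d0:H5→d1:-→d2:-→d3:-→d4:-→d5:-→d6:-→d7:-→d8:-→d9:-→d10:-→d11:-→d12:-→d13:-→d14:-→d15:-→d16:-→d17:-→d18:-→d19:-→d20:-→d21:-→d22:-→d23:-→d24:H1→d25:H6  best=H6
  - 178.27.112.0/20 clear@20
  + 0.0.0.0/0 (H4) depth=0
  ? 213.164.229.129  path d0:H4→d1:-→d2:-→d3:-→d4:-→d5:-→d6:-→d7:-→d8:-→d9:-→d10:H0→d11:-→d12:-→d13:-→d14:-→d15:-→d16:-→d17:-→d18:-→d19:-→d20:-→d21:-→d22:-→d23:-→d24:-→d25:-→d26:-→d27:-→d28:-→d29:-→d30:-→d31:-→d32:H6  best=H6
  + 178.27.120.0/24 (H6) depth=24
  + 178.0.0.0/8 (H4) depth=8
  ? 96.59.68.154  path d0:H4→d1:-→d2:-  best=H4
  + 64.240.0.0/12 (H7) depth=12
  + 0.0.0.0/0 (H5) depth=0
  - 178.27.120.0/24 clear@24
  ? 178.0.25.121  path d0:H5→d1:-→d2:-→d3:-→d4:-→d5:-→d6:-→d7:-→d8:H4→d9:-→d10:-→d11:-  best=H4
  + 64.0.0.0/8 (H3) depth=8
  + 213.164.0.0/16 (H7) depth=16
  ? 213.164.229.129  path d0:H5→d1:-→d2:-→d3:-→d4:-→d5:-→d6:-→d7:-→d8:-→d9:-→d10:H0→d11:-→d12:-→d13:-→d14:-→d15:-→d16:H7→d17:-→d18:-→d19:-→d20:-→d21:-→d22:-→d23:-→d24:-→d25:-→d26:-→d27:-→d28:-→d29:-→d30:-→d31:-→d32:H6  best=H6
  + 64.0.0.0/8 (H2) depth=8

== LOOKUPS ==
["H5","H6","no-route","H5","H3","H0","H4","H6","H6","H4","H4","H6"]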